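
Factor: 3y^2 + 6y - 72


Roots satisfy r1 + r2 = -b/a = -2 and r1*r2 = c/a = -24.
So r1 = 4, r2 = -6.
3y^2 + 6y - 72 = 3(y - r1)(y - r2) = 3(y - 4)(y + 6)


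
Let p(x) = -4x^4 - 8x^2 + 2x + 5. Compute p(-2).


Using direct substitution:
  -4 * (-2)^4 = -64
  0 * (-2)^3 = 0
  -8 * (-2)^2 = -32
  2 * (-2)^1 = -4
  constant: 5
Sum = -64 + 0 - 32 - 4 + 5 = -95


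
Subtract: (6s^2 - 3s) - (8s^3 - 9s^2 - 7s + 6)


Distribute the minus sign:
  (6s^2 - 3s)
- (8s^3 - 9s^2 - 7s + 6)
Negate second polynomial: -8s^3 + 9s^2 + 7s - 6
Add: -8s^3 + 15s^2 + 4s - 6


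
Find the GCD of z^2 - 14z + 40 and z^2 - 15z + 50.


Factor each:
  z^2 - 14z + 40 = (z - 10)(z - 4)
  z^2 - 15z + 50 = (z - 10)(z - 5)
Common monic factor: z - 10


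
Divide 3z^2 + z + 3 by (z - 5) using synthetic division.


Synthetic division with c = 5. Coefficients: 3, 1, 3
Bring down 3.
  3 * 5 = 15; 15 + 1 = 16
  16 * 5 = 80; 80 + 3 = 83
Quotient: 3z + 16, Remainder: 83


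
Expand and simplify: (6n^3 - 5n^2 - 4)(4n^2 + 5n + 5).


Distribute each term of the first polynomial:
  (6n^3)(4n^2 + 5n + 5) = 24n^5 + 30n^4 + 30n^3
  (-5n^2)(4n^2 + 5n + 5) = -20n^4 - 25n^3 - 25n^2
  (-4)(4n^2 + 5n + 5) = -16n^2 - 20n - 20
Sum: 24n^5 + 10n^4 + 5n^3 - 41n^2 - 20n - 20


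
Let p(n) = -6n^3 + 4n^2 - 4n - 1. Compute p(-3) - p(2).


p(-3) = 209
p(2) = -41
p(-3) - p(2) = 209 + 41 = 250


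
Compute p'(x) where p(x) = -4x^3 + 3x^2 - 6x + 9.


Apply the power rule term by term:
  d/dx(-4x^3) = -12x^2
  d/dx(3x^2) = 6x
  d/dx(-6x) = -6
  d/dx(9) = 0
p'(x) = -12x^2 + 6x - 6


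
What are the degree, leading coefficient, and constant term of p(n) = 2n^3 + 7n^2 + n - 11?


Highest power of n is 3, with coefficient 2. Constant term is -11.
Degree = 3, leading coefficient = 2, constant term = -11


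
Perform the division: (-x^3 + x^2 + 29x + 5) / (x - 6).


(-x^3 + x^2 + 29x + 5) / (x - 6)
Step 1: -x^2 * (x - 6) = -x^3 + 6x^2; subtract.
Step 2: -5x * (x - 6) = -5x^2 + 30x; subtract.
Step 3: -1 * (x - 6) = -x + 6; subtract.
Quotient: -x^2 - 5x - 1, Remainder: -1


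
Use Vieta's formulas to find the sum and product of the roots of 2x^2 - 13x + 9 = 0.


For ax^2+bx+c=0: sum = -b/a, product = c/a.
a=2, b=-13, c=9
Sum = -(-13)/2 = 13/2
Product = (9)/2 = 9/2


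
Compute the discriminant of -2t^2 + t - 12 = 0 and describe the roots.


D = b^2 - 4ac = (1)^2 - 4(-2)(-12) = 1 - 96 = -95
Since D < 0: two complex conjugate roots (no real roots)


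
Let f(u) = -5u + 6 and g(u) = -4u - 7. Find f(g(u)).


Substitute g(u) into f:
f(g(u)) = -5*(-4u - 7) + 6
Expand and combine: 20u + 41


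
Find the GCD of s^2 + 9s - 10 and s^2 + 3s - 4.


Factor each:
  s^2 + 9s - 10 = (s - 1)(s + 10)
  s^2 + 3s - 4 = (s - 1)(s + 4)
Common monic factor: s - 1


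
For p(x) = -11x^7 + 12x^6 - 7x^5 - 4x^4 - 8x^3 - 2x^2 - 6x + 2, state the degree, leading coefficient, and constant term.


Highest power of x is 7, with coefficient -11. Constant term is 2.
Degree = 7, leading coefficient = -11, constant term = 2


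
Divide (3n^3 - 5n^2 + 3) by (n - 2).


(3n^3 - 5n^2 + 3) / (n - 2)
Step 1: 3n^2 * (n - 2) = 3n^3 - 6n^2; subtract.
Step 2: n * (n - 2) = n^2 - 2n; subtract.
Step 3: 2 * (n - 2) = 2n - 4; subtract.
Quotient: 3n^2 + n + 2, Remainder: 7


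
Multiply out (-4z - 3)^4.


Expand (-4z - 3)^4 by repeated multiplication:
  (-4z - 3)^2 = 16z^2 + 24z + 9
  (-4z - 3)^3 = -64z^3 - 144z^2 - 108z - 27
= 256z^4 + 768z^3 + 864z^2 + 432z + 81


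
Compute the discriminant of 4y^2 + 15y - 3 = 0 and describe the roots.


D = b^2 - 4ac = (15)^2 - 4(4)(-3) = 225 + 48 = 273
Since D > 0: two distinct irrational roots


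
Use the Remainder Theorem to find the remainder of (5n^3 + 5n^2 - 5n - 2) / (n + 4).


By the Remainder Theorem, the remainder equals p(-4):
  5*(-4)^3 = -320
  5*(-4)^2 = 80
  -5*(-4)^1 = 20
  constant: -2
Sum: -320 + 80 + 20 - 2 = -222


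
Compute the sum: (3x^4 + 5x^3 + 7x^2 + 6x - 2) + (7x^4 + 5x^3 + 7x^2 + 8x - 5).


Align terms by degree and add:
  3x^4 + 5x^3 + 7x^2 + 6x - 2
+ 7x^4 + 5x^3 + 7x^2 + 8x - 5
= 10x^4 + 10x^3 + 14x^2 + 14x - 7


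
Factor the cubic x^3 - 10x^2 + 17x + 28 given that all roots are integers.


Try integer roots (divisors of 28). x=4: p(4)=0.
Divide out (x - 4): quotient is x^2 - 6x - 7.
Factor the quadratic: (x + 1)(x - 7)
Result: (x - 4)(x + 1)(x - 7)


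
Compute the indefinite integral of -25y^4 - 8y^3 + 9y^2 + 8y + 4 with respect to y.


Reverse power rule on each term:
  ∫ -25y^4 dy = -5y^5
  ∫ -8y^3 dy = -2y^4
  ∫ 9y^2 dy = 3y^3
  ∫ 8y dy = 4y^2
  ∫ 4 dy = 4y
F(y) = -5y^5 - 2y^4 + 3y^3 + 4y^2 + 4y + C


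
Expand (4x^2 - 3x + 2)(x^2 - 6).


Distribute each term of the first polynomial:
  (4x^2)(x^2 - 6) = 4x^4 - 24x^2
  (-3x)(x^2 - 6) = -3x^3 + 18x
  (2)(x^2 - 6) = 2x^2 - 12
Sum: 4x^4 - 3x^3 - 22x^2 + 18x - 12


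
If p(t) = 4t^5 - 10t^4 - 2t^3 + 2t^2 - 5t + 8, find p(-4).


Using direct substitution:
  4 * (-4)^5 = -4096
  -10 * (-4)^4 = -2560
  -2 * (-4)^3 = 128
  2 * (-4)^2 = 32
  -5 * (-4)^1 = 20
  constant: 8
Sum = -4096 - 2560 + 128 + 32 + 20 + 8 = -6468


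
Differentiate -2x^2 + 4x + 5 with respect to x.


Apply the power rule term by term:
  d/dx(-2x^2) = -4x
  d/dx(4x) = 4
  d/dx(5) = 0
p'(x) = -4x + 4


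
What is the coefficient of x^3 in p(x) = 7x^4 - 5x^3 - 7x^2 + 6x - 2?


Read off the coefficient of x^3: -5


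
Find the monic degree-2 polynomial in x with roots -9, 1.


p(x) = (x + 9)(x - 1)
Expand: x^2 + 8x - 9


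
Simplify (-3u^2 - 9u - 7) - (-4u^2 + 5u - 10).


Distribute the minus sign:
  (-3u^2 - 9u - 7)
- (-4u^2 + 5u - 10)
Negate second polynomial: 4u^2 - 5u + 10
Add: u^2 - 14u + 3


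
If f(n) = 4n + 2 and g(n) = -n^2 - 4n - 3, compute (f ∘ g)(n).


Substitute g(n) into f:
f(g(n)) = 4*(-n^2 - 4n - 3) + 2
Expand and combine: -4n^2 - 16n - 10


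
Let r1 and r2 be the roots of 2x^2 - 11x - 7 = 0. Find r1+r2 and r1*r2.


For ax^2+bx+c=0: sum = -b/a, product = c/a.
a=2, b=-11, c=-7
Sum = -(-11)/2 = 11/2
Product = (-7)/2 = -7/2


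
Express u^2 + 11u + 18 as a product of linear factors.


Roots satisfy r1 + r2 = -b/a = -11 and r1*r2 = c/a = 18.
So r1 = -2, r2 = -9.
u^2 + 11u + 18 = (u - r1)(u - r2) = (u + 2)(u + 9)


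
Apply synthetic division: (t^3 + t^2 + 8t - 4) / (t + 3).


Synthetic division with c = -3. Coefficients: 1, 1, 8, -4
Bring down 1.
  1 * -3 = -3; -3 + 1 = -2
  -2 * -3 = 6; 6 + 8 = 14
  14 * -3 = -42; -42 - 4 = -46
Quotient: t^2 - 2t + 14, Remainder: -46


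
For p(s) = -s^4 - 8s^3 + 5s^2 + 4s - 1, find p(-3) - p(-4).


p(-3) = 167
p(-4) = 319
p(-3) - p(-4) = 167 - 319 = -152


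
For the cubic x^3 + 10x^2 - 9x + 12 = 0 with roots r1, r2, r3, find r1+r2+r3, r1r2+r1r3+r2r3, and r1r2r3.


Monic cubic x^3+bx^2+cx+d=0: sum=-b, pairwise sum=c, product=-d.
b=10, c=-9, d=12
r1+r2+r3 = -10
r1r2+r1r3+r2r3 = -9
r1r2r3 = -12


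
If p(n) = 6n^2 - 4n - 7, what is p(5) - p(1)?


p(5) = 123
p(1) = -5
p(5) - p(1) = 123 + 5 = 128


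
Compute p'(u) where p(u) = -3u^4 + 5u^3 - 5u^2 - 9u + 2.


Apply the power rule term by term:
  d/du(-3u^4) = -12u^3
  d/du(5u^3) = 15u^2
  d/du(-5u^2) = -10u
  d/du(-9u) = -9
  d/du(2) = 0
p'(u) = -12u^3 + 15u^2 - 10u - 9


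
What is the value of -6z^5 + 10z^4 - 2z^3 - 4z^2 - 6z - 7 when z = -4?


Using direct substitution:
  -6 * (-4)^5 = 6144
  10 * (-4)^4 = 2560
  -2 * (-4)^3 = 128
  -4 * (-4)^2 = -64
  -6 * (-4)^1 = 24
  constant: -7
Sum = 6144 + 2560 + 128 - 64 + 24 - 7 = 8785


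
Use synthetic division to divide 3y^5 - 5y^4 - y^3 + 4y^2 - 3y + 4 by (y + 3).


Synthetic division with c = -3. Coefficients: 3, -5, -1, 4, -3, 4
Bring down 3.
  3 * -3 = -9; -9 - 5 = -14
  -14 * -3 = 42; 42 - 1 = 41
  41 * -3 = -123; -123 + 4 = -119
  -119 * -3 = 357; 357 - 3 = 354
  354 * -3 = -1062; -1062 + 4 = -1058
Quotient: 3y^4 - 14y^3 + 41y^2 - 119y + 354, Remainder: -1058


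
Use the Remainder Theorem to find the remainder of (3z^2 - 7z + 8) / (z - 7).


By the Remainder Theorem, the remainder equals p(7):
  3*(7)^2 = 147
  -7*(7)^1 = -49
  constant: 8
Sum: 147 - 49 + 8 = 106


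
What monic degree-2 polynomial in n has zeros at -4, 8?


p(n) = (n + 4)(n - 8)
Expand: n^2 - 4n - 32


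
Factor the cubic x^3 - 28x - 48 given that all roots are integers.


Try integer roots (divisors of -48). x=-2: p(-2)=0.
Divide out (x + 2): quotient is x^2 - 2x - 24.
Factor the quadratic: (x + 4)(x - 6)
Result: (x + 2)(x + 4)(x - 6)


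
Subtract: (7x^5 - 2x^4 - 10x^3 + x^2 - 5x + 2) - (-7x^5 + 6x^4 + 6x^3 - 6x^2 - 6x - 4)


Distribute the minus sign:
  (7x^5 - 2x^4 - 10x^3 + x^2 - 5x + 2)
- (-7x^5 + 6x^4 + 6x^3 - 6x^2 - 6x - 4)
Negate second polynomial: 7x^5 - 6x^4 - 6x^3 + 6x^2 + 6x + 4
Add: 14x^5 - 8x^4 - 16x^3 + 7x^2 + x + 6


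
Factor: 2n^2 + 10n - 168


Roots satisfy r1 + r2 = -b/a = -5 and r1*r2 = c/a = -84.
So r1 = -12, r2 = 7.
2n^2 + 10n - 168 = 2(n - r1)(n - r2) = 2(n + 12)(n - 7)


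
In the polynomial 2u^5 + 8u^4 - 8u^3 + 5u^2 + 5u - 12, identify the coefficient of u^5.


Read off the coefficient of u^5: 2


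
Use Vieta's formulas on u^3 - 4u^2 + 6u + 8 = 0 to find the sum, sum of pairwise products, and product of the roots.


Monic cubic u^3+bu^2+cu+d=0: sum=-b, pairwise sum=c, product=-d.
b=-4, c=6, d=8
r1+r2+r3 = 4
r1r2+r1r3+r2r3 = 6
r1r2r3 = -8


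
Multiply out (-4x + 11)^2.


Expand (-4x + 11)^2 by repeated multiplication:
= 16x^2 - 88x + 121


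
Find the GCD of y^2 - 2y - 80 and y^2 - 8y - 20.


Factor each:
  y^2 - 2y - 80 = (y - 10)(y + 8)
  y^2 - 8y - 20 = (y - 10)(y + 2)
Common monic factor: y - 10


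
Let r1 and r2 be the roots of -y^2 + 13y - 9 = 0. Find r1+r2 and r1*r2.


For ay^2+by+c=0: sum = -b/a, product = c/a.
a=-1, b=13, c=-9
Sum = -(13)/-1 = 13
Product = (-9)/-1 = 9


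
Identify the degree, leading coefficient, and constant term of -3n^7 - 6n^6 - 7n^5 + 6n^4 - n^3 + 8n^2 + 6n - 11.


Highest power of n is 7, with coefficient -3. Constant term is -11.
Degree = 7, leading coefficient = -3, constant term = -11


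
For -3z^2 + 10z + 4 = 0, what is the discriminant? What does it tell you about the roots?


D = b^2 - 4ac = (10)^2 - 4(-3)(4) = 100 + 48 = 148
Since D > 0: two distinct irrational roots


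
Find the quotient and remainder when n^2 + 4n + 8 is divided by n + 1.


(n^2 + 4n + 8) / (n + 1)
Step 1: n * (n + 1) = n^2 + n; subtract.
Step 2: 3 * (n + 1) = 3n + 3; subtract.
Quotient: n + 3, Remainder: 5


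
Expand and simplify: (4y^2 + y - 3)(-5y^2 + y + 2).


Distribute each term of the first polynomial:
  (4y^2)(-5y^2 + y + 2) = -20y^4 + 4y^3 + 8y^2
  (y)(-5y^2 + y + 2) = -5y^3 + y^2 + 2y
  (-3)(-5y^2 + y + 2) = 15y^2 - 3y - 6
Sum: -20y^4 - y^3 + 24y^2 - y - 6


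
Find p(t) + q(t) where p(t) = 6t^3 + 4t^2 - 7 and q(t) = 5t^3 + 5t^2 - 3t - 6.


Align terms by degree and add:
  6t^3 + 4t^2 - 7
+ 5t^3 + 5t^2 - 3t - 6
= 11t^3 + 9t^2 - 3t - 13


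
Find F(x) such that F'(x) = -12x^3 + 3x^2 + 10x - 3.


Reverse power rule on each term:
  ∫ -12x^3 dx = -3x^4
  ∫ 3x^2 dx = x^3
  ∫ 10x dx = 5x^2
  ∫ -3 dx = -3x
F(x) = -3x^4 + x^3 + 5x^2 - 3x + C


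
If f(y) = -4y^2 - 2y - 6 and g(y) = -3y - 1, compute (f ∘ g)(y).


Substitute g(y) into f:
f(g(y)) = -4*(-3y - 1)^2 + (-2)*(-3y - 1) + (-6)
(-3y - 1)^2 = 9y^2 + 6y + 1
Expand and combine: -36y^2 - 18y - 8


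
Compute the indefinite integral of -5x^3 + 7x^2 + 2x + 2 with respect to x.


Reverse power rule on each term:
  ∫ -5x^3 dx = -(5/4)x^4
  ∫ 7x^2 dx = (7/3)x^3
  ∫ 2x dx = x^2
  ∫ 2 dx = 2x
F(x) = -(5/4)x^4 + (7/3)x^3 + x^2 + 2x + C


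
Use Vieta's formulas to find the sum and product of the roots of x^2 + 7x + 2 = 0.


For ax^2+bx+c=0: sum = -b/a, product = c/a.
a=1, b=7, c=2
Sum = -(7)/1 = -7
Product = (2)/1 = 2


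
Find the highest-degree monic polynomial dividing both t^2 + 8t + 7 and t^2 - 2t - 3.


Factor each:
  t^2 + 8t + 7 = (t + 1)(t + 7)
  t^2 - 2t - 3 = (t + 1)(t - 3)
Common monic factor: t + 1


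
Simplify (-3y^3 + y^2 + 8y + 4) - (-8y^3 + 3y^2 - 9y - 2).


Distribute the minus sign:
  (-3y^3 + y^2 + 8y + 4)
- (-8y^3 + 3y^2 - 9y - 2)
Negate second polynomial: 8y^3 - 3y^2 + 9y + 2
Add: 5y^3 - 2y^2 + 17y + 6


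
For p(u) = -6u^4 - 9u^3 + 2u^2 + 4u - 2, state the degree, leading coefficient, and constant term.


Highest power of u is 4, with coefficient -6. Constant term is -2.
Degree = 4, leading coefficient = -6, constant term = -2


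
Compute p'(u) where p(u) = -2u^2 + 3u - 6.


Apply the power rule term by term:
  d/du(-2u^2) = -4u
  d/du(3u) = 3
  d/du(-6) = 0
p'(u) = -4u + 3


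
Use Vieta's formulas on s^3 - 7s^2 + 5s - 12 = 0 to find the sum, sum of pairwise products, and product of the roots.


Monic cubic s^3+bs^2+cs+d=0: sum=-b, pairwise sum=c, product=-d.
b=-7, c=5, d=-12
r1+r2+r3 = 7
r1r2+r1r3+r2r3 = 5
r1r2r3 = 12


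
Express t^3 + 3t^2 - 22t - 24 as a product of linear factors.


Try integer roots (divisors of -24). t=-6: p(-6)=0.
Divide out (t + 6): quotient is t^2 - 3t - 4.
Factor the quadratic: (t + 1)(t - 4)
Result: (t + 6)(t + 1)(t - 4)


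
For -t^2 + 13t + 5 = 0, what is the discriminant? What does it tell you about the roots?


D = b^2 - 4ac = (13)^2 - 4(-1)(5) = 169 + 20 = 189
Since D > 0: two distinct irrational roots


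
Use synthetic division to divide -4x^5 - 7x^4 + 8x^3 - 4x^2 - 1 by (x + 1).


Synthetic division with c = -1. Coefficients: -4, -7, 8, -4, 0, -1
Bring down -4.
  -4 * -1 = 4; 4 - 7 = -3
  -3 * -1 = 3; 3 + 8 = 11
  11 * -1 = -11; -11 - 4 = -15
  -15 * -1 = 15; 15 + 0 = 15
  15 * -1 = -15; -15 - 1 = -16
Quotient: -4x^4 - 3x^3 + 11x^2 - 15x + 15, Remainder: -16


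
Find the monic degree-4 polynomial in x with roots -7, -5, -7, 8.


p(x) = (x + 7)(x + 5)(x + 7)(x - 8)
Expand: x^4 + 11x^3 - 33x^2 - 707x - 1960


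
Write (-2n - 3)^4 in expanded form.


Expand (-2n - 3)^4 by repeated multiplication:
  (-2n - 3)^2 = 4n^2 + 12n + 9
  (-2n - 3)^3 = -8n^3 - 36n^2 - 54n - 27
= 16n^4 + 96n^3 + 216n^2 + 216n + 81


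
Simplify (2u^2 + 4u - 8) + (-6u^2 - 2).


Align terms by degree and add:
  2u^2 + 4u - 8
  -6u^2 - 2
= -4u^2 + 4u - 10


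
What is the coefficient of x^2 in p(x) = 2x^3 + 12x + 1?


Read off the coefficient of x^2: 0


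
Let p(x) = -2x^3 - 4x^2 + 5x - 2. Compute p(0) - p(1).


p(0) = -2
p(1) = -3
p(0) - p(1) = -2 + 3 = 1


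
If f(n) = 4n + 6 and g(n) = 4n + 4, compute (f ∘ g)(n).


Substitute g(n) into f:
f(g(n)) = 4*(4n + 4) + 6
Expand and combine: 16n + 22


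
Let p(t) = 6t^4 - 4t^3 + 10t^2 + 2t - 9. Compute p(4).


Using direct substitution:
  6 * (4)^4 = 1536
  -4 * (4)^3 = -256
  10 * (4)^2 = 160
  2 * (4)^1 = 8
  constant: -9
Sum = 1536 - 256 + 160 + 8 - 9 = 1439


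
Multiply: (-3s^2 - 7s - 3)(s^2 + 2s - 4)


Distribute each term of the first polynomial:
  (-3s^2)(s^2 + 2s - 4) = -3s^4 - 6s^3 + 12s^2
  (-7s)(s^2 + 2s - 4) = -7s^3 - 14s^2 + 28s
  (-3)(s^2 + 2s - 4) = -3s^2 - 6s + 12
Sum: -3s^4 - 13s^3 - 5s^2 + 22s + 12


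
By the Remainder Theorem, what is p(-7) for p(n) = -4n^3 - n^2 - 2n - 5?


By the Remainder Theorem, the remainder equals p(-7):
  -4*(-7)^3 = 1372
  -1*(-7)^2 = -49
  -2*(-7)^1 = 14
  constant: -5
Sum: 1372 - 49 + 14 - 5 = 1332


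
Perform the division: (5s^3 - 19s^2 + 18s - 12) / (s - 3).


(5s^3 - 19s^2 + 18s - 12) / (s - 3)
Step 1: 5s^2 * (s - 3) = 5s^3 - 15s^2; subtract.
Step 2: -4s * (s - 3) = -4s^2 + 12s; subtract.
Step 3: 6 * (s - 3) = 6s - 18; subtract.
Quotient: 5s^2 - 4s + 6, Remainder: 6


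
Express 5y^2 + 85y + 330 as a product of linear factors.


Roots satisfy r1 + r2 = -b/a = -17 and r1*r2 = c/a = 66.
So r1 = -6, r2 = -11.
5y^2 + 85y + 330 = 5(y - r1)(y - r2) = 5(y + 6)(y + 11)


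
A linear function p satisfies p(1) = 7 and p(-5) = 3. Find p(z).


p(z) = mz + b. Using p(1)=7, p(-5)=3:
m = (7 - 3)/(1 + 5) = 4/6 = 2/3
b = 7 - m*(1) = 7 - 2/3 = 19/3
p(z) = (2/3)z + (19/3)


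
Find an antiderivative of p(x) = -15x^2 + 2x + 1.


Reverse power rule on each term:
  ∫ -15x^2 dx = -5x^3
  ∫ 2x dx = x^2
  ∫ 1 dx = x
F(x) = -5x^3 + x^2 + x + C


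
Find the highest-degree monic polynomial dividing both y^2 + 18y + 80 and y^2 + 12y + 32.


Factor each:
  y^2 + 18y + 80 = (y + 8)(y + 10)
  y^2 + 12y + 32 = (y + 8)(y + 4)
Common monic factor: y + 8


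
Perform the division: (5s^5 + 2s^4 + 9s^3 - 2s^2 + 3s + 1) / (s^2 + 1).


(5s^5 + 2s^4 + 9s^3 - 2s^2 + 3s + 1) / (s^2 + 1)
Step 1: 5s^3 * (s^2 + 1) = 5s^5 + 5s^3; subtract.
Step 2: 2s^2 * (s^2 + 1) = 2s^4 + 2s^2; subtract.
Step 3: 4s * (s^2 + 1) = 4s^3 + 4s; subtract.
Step 4: -4 * (s^2 + 1) = -4s^2 - 4; subtract.
Quotient: 5s^3 + 2s^2 + 4s - 4, Remainder: -s + 5


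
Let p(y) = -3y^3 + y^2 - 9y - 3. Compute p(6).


Using direct substitution:
  -3 * (6)^3 = -648
  1 * (6)^2 = 36
  -9 * (6)^1 = -54
  constant: -3
Sum = -648 + 36 - 54 - 3 = -669


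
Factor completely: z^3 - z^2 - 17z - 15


Try integer roots (divisors of -15). z=-1: p(-1)=0.
Divide out (z + 1): quotient is z^2 - 2z - 15.
Factor the quadratic: (z + 3)(z - 5)
Result: (z + 1)(z + 3)(z - 5)


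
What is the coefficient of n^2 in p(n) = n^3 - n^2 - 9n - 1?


Read off the coefficient of n^2: -1


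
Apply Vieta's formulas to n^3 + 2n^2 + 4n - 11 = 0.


Monic cubic n^3+bn^2+cn+d=0: sum=-b, pairwise sum=c, product=-d.
b=2, c=4, d=-11
r1+r2+r3 = -2
r1r2+r1r3+r2r3 = 4
r1r2r3 = 11


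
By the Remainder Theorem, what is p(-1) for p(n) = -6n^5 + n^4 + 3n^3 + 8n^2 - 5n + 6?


By the Remainder Theorem, the remainder equals p(-1):
  -6*(-1)^5 = 6
  1*(-1)^4 = 1
  3*(-1)^3 = -3
  8*(-1)^2 = 8
  -5*(-1)^1 = 5
  constant: 6
Sum: 6 + 1 - 3 + 8 + 5 + 6 = 23


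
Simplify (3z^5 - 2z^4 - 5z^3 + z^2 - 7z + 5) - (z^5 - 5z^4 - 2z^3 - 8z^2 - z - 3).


Distribute the minus sign:
  (3z^5 - 2z^4 - 5z^3 + z^2 - 7z + 5)
- (z^5 - 5z^4 - 2z^3 - 8z^2 - z - 3)
Negate second polynomial: -z^5 + 5z^4 + 2z^3 + 8z^2 + z + 3
Add: 2z^5 + 3z^4 - 3z^3 + 9z^2 - 6z + 8


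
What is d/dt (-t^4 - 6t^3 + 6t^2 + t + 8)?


Apply the power rule term by term:
  d/dt(-t^4) = -4t^3
  d/dt(-6t^3) = -18t^2
  d/dt(6t^2) = 12t
  d/dt(t) = 1
  d/dt(8) = 0
p'(t) = -4t^3 - 18t^2 + 12t + 1


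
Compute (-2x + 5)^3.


Expand (-2x + 5)^3 by repeated multiplication:
  (-2x + 5)^2 = 4x^2 - 20x + 25
= -8x^3 + 60x^2 - 150x + 125


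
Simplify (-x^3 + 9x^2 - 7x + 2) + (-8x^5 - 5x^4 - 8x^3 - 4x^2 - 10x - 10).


Align terms by degree and add:
  -x^3 + 9x^2 - 7x + 2
  -8x^5 - 5x^4 - 8x^3 - 4x^2 - 10x - 10
= -8x^5 - 5x^4 - 9x^3 + 5x^2 - 17x - 8


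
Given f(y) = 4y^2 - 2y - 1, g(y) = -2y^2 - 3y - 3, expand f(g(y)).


Substitute g(y) into f:
f(g(y)) = 4*(-2y^2 - 3y - 3)^2 + (-2)*(-2y^2 - 3y - 3) + (-1)
(-2y^2 - 3y - 3)^2 = 4y^4 + 12y^3 + 21y^2 + 18y + 9
Expand and combine: 16y^4 + 48y^3 + 88y^2 + 78y + 41


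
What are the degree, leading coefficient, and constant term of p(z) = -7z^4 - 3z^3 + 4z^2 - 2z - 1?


Highest power of z is 4, with coefficient -7. Constant term is -1.
Degree = 4, leading coefficient = -7, constant term = -1


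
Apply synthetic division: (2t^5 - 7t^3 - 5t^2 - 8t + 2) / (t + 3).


Synthetic division with c = -3. Coefficients: 2, 0, -7, -5, -8, 2
Bring down 2.
  2 * -3 = -6; -6 + 0 = -6
  -6 * -3 = 18; 18 - 7 = 11
  11 * -3 = -33; -33 - 5 = -38
  -38 * -3 = 114; 114 - 8 = 106
  106 * -3 = -318; -318 + 2 = -316
Quotient: 2t^4 - 6t^3 + 11t^2 - 38t + 106, Remainder: -316


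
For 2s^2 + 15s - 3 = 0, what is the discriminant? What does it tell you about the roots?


D = b^2 - 4ac = (15)^2 - 4(2)(-3) = 225 + 24 = 249
Since D > 0: two distinct irrational roots


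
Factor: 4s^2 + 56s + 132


Roots satisfy r1 + r2 = -b/a = -14 and r1*r2 = c/a = 33.
So r1 = -11, r2 = -3.
4s^2 + 56s + 132 = 4(s - r1)(s - r2) = 4(s + 11)(s + 3)


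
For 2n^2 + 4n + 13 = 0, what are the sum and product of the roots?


For an^2+bn+c=0: sum = -b/a, product = c/a.
a=2, b=4, c=13
Sum = -(4)/2 = -2
Product = (13)/2 = 13/2


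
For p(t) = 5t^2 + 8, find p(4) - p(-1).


p(4) = 88
p(-1) = 13
p(4) - p(-1) = 88 - 13 = 75


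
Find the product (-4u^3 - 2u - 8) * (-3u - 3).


Distribute each term of the first polynomial:
  (-4u^3)(-3u - 3) = 12u^4 + 12u^3
  (-2u)(-3u - 3) = 6u^2 + 6u
  (-8)(-3u - 3) = 24u + 24
Sum: 12u^4 + 12u^3 + 6u^2 + 30u + 24


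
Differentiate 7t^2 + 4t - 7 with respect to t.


Apply the power rule term by term:
  d/dt(7t^2) = 14t
  d/dt(4t) = 4
  d/dt(-7) = 0
p'(t) = 14t + 4


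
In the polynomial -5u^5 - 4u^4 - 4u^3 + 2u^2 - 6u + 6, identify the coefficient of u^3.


Read off the coefficient of u^3: -4


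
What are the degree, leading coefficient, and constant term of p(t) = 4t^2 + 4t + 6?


Highest power of t is 2, with coefficient 4. Constant term is 6.
Degree = 2, leading coefficient = 4, constant term = 6


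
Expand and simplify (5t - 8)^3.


Expand (5t - 8)^3 by repeated multiplication:
  (5t - 8)^2 = 25t^2 - 80t + 64
= 125t^3 - 600t^2 + 960t - 512


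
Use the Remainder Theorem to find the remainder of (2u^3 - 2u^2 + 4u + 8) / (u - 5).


By the Remainder Theorem, the remainder equals p(5):
  2*(5)^3 = 250
  -2*(5)^2 = -50
  4*(5)^1 = 20
  constant: 8
Sum: 250 - 50 + 20 + 8 = 228


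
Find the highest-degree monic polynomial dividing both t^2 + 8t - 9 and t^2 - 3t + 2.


Factor each:
  t^2 + 8t - 9 = (t - 1)(t + 9)
  t^2 - 3t + 2 = (t - 1)(t - 2)
Common monic factor: t - 1


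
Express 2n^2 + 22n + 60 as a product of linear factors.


Roots satisfy r1 + r2 = -b/a = -11 and r1*r2 = c/a = 30.
So r1 = -6, r2 = -5.
2n^2 + 22n + 60 = 2(n - r1)(n - r2) = 2(n + 6)(n + 5)


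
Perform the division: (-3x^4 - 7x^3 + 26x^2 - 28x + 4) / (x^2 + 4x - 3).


(-3x^4 - 7x^3 + 26x^2 - 28x + 4) / (x^2 + 4x - 3)
Step 1: -3x^2 * (x^2 + 4x - 3) = -3x^4 - 12x^3 + 9x^2; subtract.
Step 2: 5x * (x^2 + 4x - 3) = 5x^3 + 20x^2 - 15x; subtract.
Step 3: -3 * (x^2 + 4x - 3) = -3x^2 - 12x + 9; subtract.
Quotient: -3x^2 + 5x - 3, Remainder: -x - 5


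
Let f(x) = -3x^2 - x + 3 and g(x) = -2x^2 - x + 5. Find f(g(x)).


Substitute g(x) into f:
f(g(x)) = -3*(-2x^2 - x + 5)^2 + (-1)*(-2x^2 - x + 5) + 3
(-2x^2 - x + 5)^2 = 4x^4 + 4x^3 - 19x^2 - 10x + 25
Expand and combine: -12x^4 - 12x^3 + 59x^2 + 31x - 77


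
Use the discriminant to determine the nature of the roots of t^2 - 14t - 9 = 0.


D = b^2 - 4ac = (-14)^2 - 4(1)(-9) = 196 + 36 = 232
Since D > 0: two distinct irrational roots


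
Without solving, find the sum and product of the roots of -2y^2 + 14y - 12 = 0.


For ay^2+by+c=0: sum = -b/a, product = c/a.
a=-2, b=14, c=-12
Sum = -(14)/-2 = 7
Product = (-12)/-2 = 6


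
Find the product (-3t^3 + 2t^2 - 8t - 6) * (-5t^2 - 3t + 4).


Distribute each term of the first polynomial:
  (-3t^3)(-5t^2 - 3t + 4) = 15t^5 + 9t^4 - 12t^3
  (2t^2)(-5t^2 - 3t + 4) = -10t^4 - 6t^3 + 8t^2
  (-8t)(-5t^2 - 3t + 4) = 40t^3 + 24t^2 - 32t
  (-6)(-5t^2 - 3t + 4) = 30t^2 + 18t - 24
Sum: 15t^5 - t^4 + 22t^3 + 62t^2 - 14t - 24


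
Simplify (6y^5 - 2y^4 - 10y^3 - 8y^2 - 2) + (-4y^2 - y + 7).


Align terms by degree and add:
  6y^5 - 2y^4 - 10y^3 - 8y^2 - 2
  -4y^2 - y + 7
= 6y^5 - 2y^4 - 10y^3 - 12y^2 - y + 5


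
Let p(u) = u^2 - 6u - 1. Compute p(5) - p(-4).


p(5) = -6
p(-4) = 39
p(5) - p(-4) = -6 - 39 = -45


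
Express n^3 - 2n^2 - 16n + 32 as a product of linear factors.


Try integer roots (divisors of 32). n=-4: p(-4)=0.
Divide out (n + 4): quotient is n^2 - 6n + 8.
Factor the quadratic: (n - 2)(n - 4)
Result: (n + 4)(n - 2)(n - 4)


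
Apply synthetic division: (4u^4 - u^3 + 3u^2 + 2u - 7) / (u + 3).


Synthetic division with c = -3. Coefficients: 4, -1, 3, 2, -7
Bring down 4.
  4 * -3 = -12; -12 - 1 = -13
  -13 * -3 = 39; 39 + 3 = 42
  42 * -3 = -126; -126 + 2 = -124
  -124 * -3 = 372; 372 - 7 = 365
Quotient: 4u^3 - 13u^2 + 42u - 124, Remainder: 365


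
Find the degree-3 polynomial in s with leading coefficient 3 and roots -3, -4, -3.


p(s) = 3(s + 3)(s + 4)(s + 3)
Expand: 3s^3 + 30s^2 + 99s + 108


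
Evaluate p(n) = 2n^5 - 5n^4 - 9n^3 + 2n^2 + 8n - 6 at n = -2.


Using direct substitution:
  2 * (-2)^5 = -64
  -5 * (-2)^4 = -80
  -9 * (-2)^3 = 72
  2 * (-2)^2 = 8
  8 * (-2)^1 = -16
  constant: -6
Sum = -64 - 80 + 72 + 8 - 16 - 6 = -86


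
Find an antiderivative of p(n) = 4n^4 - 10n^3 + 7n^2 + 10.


Reverse power rule on each term:
  ∫ 4n^4 dn = (4/5)n^5
  ∫ -10n^3 dn = -(5/2)n^4
  ∫ 7n^2 dn = (7/3)n^3
  ∫ 10 dn = 10n
F(n) = (4/5)n^5 - (5/2)n^4 + (7/3)n^3 + 10n + C


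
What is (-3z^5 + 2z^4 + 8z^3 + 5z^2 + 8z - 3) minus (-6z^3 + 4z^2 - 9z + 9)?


Distribute the minus sign:
  (-3z^5 + 2z^4 + 8z^3 + 5z^2 + 8z - 3)
- (-6z^3 + 4z^2 - 9z + 9)
Negate second polynomial: 6z^3 - 4z^2 + 9z - 9
Add: -3z^5 + 2z^4 + 14z^3 + z^2 + 17z - 12


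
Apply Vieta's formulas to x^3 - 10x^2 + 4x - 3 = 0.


Monic cubic x^3+bx^2+cx+d=0: sum=-b, pairwise sum=c, product=-d.
b=-10, c=4, d=-3
r1+r2+r3 = 10
r1r2+r1r3+r2r3 = 4
r1r2r3 = 3


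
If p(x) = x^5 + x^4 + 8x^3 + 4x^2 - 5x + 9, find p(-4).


Using direct substitution:
  1 * (-4)^5 = -1024
  1 * (-4)^4 = 256
  8 * (-4)^3 = -512
  4 * (-4)^2 = 64
  -5 * (-4)^1 = 20
  constant: 9
Sum = -1024 + 256 - 512 + 64 + 20 + 9 = -1187


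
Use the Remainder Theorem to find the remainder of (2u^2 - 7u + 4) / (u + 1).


By the Remainder Theorem, the remainder equals p(-1):
  2*(-1)^2 = 2
  -7*(-1)^1 = 7
  constant: 4
Sum: 2 + 7 + 4 = 13


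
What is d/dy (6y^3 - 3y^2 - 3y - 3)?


Apply the power rule term by term:
  d/dy(6y^3) = 18y^2
  d/dy(-3y^2) = -6y
  d/dy(-3y) = -3
  d/dy(-3) = 0
p'(y) = 18y^2 - 6y - 3


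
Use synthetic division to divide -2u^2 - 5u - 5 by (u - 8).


Synthetic division with c = 8. Coefficients: -2, -5, -5
Bring down -2.
  -2 * 8 = -16; -16 - 5 = -21
  -21 * 8 = -168; -168 - 5 = -173
Quotient: -2u - 21, Remainder: -173


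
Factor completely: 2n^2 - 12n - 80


Roots satisfy r1 + r2 = -b/a = 6 and r1*r2 = c/a = -40.
So r1 = 10, r2 = -4.
2n^2 - 12n - 80 = 2(n - r1)(n - r2) = 2(n - 10)(n + 4)


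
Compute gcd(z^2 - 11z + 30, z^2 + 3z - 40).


Factor each:
  z^2 - 11z + 30 = (z - 5)(z - 6)
  z^2 + 3z - 40 = (z - 5)(z + 8)
Common monic factor: z - 5


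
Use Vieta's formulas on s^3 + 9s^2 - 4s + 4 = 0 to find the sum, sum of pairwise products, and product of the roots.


Monic cubic s^3+bs^2+cs+d=0: sum=-b, pairwise sum=c, product=-d.
b=9, c=-4, d=4
r1+r2+r3 = -9
r1r2+r1r3+r2r3 = -4
r1r2r3 = -4


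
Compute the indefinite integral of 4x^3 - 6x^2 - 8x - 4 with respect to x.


Reverse power rule on each term:
  ∫ 4x^3 dx = x^4
  ∫ -6x^2 dx = -2x^3
  ∫ -8x dx = -4x^2
  ∫ -4 dx = -4x
F(x) = x^4 - 2x^3 - 4x^2 - 4x + C


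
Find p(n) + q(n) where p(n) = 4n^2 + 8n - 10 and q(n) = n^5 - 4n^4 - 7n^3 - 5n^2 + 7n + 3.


Align terms by degree and add:
  4n^2 + 8n - 10
+ n^5 - 4n^4 - 7n^3 - 5n^2 + 7n + 3
= n^5 - 4n^4 - 7n^3 - n^2 + 15n - 7


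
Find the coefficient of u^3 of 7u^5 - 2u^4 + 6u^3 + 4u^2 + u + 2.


Read off the coefficient of u^3: 6


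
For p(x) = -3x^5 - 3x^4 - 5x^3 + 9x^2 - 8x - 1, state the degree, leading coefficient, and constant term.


Highest power of x is 5, with coefficient -3. Constant term is -1.
Degree = 5, leading coefficient = -3, constant term = -1


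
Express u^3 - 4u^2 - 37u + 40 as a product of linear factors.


Try integer roots (divisors of 40). u=-5: p(-5)=0.
Divide out (u + 5): quotient is u^2 - 9u + 8.
Factor the quadratic: (u - 8)(u - 1)
Result: (u + 5)(u - 8)(u - 1)


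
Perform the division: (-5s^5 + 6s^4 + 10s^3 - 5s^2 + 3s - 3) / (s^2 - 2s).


(-5s^5 + 6s^4 + 10s^3 - 5s^2 + 3s - 3) / (s^2 - 2s)
Step 1: -5s^3 * (s^2 - 2s) = -5s^5 + 10s^4; subtract.
Step 2: -4s^2 * (s^2 - 2s) = -4s^4 + 8s^3; subtract.
Step 3: 2s * (s^2 - 2s) = 2s^3 - 4s^2; subtract.
Step 4: -1 * (s^2 - 2s) = -s^2 + 2s; subtract.
Quotient: -5s^3 - 4s^2 + 2s - 1, Remainder: s - 3


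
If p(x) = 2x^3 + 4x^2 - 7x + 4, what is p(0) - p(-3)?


p(0) = 4
p(-3) = 7
p(0) - p(-3) = 4 - 7 = -3


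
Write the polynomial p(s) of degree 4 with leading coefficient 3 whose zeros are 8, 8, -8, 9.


p(s) = 3(s - 8)(s - 8)(s + 8)(s - 9)
Expand: 3s^4 - 51s^3 + 24s^2 + 3264s - 13824


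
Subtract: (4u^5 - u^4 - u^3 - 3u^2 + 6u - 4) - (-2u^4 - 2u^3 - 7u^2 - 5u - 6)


Distribute the minus sign:
  (4u^5 - u^4 - u^3 - 3u^2 + 6u - 4)
- (-2u^4 - 2u^3 - 7u^2 - 5u - 6)
Negate second polynomial: 2u^4 + 2u^3 + 7u^2 + 5u + 6
Add: 4u^5 + u^4 + u^3 + 4u^2 + 11u + 2


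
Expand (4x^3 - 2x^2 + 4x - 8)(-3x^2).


Distribute each term of the first polynomial:
  (4x^3)(-3x^2) = -12x^5
  (-2x^2)(-3x^2) = 6x^4
  (4x)(-3x^2) = -12x^3
  (-8)(-3x^2) = 24x^2
Sum: -12x^5 + 6x^4 - 12x^3 + 24x^2


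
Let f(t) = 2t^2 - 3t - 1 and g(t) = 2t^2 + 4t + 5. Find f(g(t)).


Substitute g(t) into f:
f(g(t)) = 2*(2t^2 + 4t + 5)^2 + (-3)*(2t^2 + 4t + 5) + (-1)
(2t^2 + 4t + 5)^2 = 4t^4 + 16t^3 + 36t^2 + 40t + 25
Expand and combine: 8t^4 + 32t^3 + 66t^2 + 68t + 34


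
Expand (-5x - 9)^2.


Expand (-5x - 9)^2 by repeated multiplication:
= 25x^2 + 90x + 81


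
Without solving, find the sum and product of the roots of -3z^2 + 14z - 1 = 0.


For az^2+bz+c=0: sum = -b/a, product = c/a.
a=-3, b=14, c=-1
Sum = -(14)/-3 = 14/3
Product = (-1)/-3 = 1/3


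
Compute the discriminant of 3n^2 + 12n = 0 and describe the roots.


D = b^2 - 4ac = (12)^2 - 4(3)(0) = 144 = 144
Since D > 0: two distinct rational roots


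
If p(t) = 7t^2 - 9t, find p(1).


Using direct substitution:
  7 * (1)^2 = 7
  -9 * (1)^1 = -9
  constant: 0
Sum = 7 - 9 + 0 = -2


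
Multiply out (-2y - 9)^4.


Expand (-2y - 9)^4 by repeated multiplication:
  (-2y - 9)^2 = 4y^2 + 36y + 81
  (-2y - 9)^3 = -8y^3 - 108y^2 - 486y - 729
= 16y^4 + 288y^3 + 1944y^2 + 5832y + 6561


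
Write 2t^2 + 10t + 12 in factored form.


Roots satisfy r1 + r2 = -b/a = -5 and r1*r2 = c/a = 6.
So r1 = -2, r2 = -3.
2t^2 + 10t + 12 = 2(t - r1)(t - r2) = 2(t + 2)(t + 3)


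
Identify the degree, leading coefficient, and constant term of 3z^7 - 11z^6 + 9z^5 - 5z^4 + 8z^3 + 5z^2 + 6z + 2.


Highest power of z is 7, with coefficient 3. Constant term is 2.
Degree = 7, leading coefficient = 3, constant term = 2


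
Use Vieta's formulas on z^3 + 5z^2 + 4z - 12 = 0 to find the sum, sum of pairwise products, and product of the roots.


Monic cubic z^3+bz^2+cz+d=0: sum=-b, pairwise sum=c, product=-d.
b=5, c=4, d=-12
r1+r2+r3 = -5
r1r2+r1r3+r2r3 = 4
r1r2r3 = 12


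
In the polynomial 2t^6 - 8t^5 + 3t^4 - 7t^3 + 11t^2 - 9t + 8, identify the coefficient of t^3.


Read off the coefficient of t^3: -7


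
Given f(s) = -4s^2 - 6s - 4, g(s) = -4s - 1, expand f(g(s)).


Substitute g(s) into f:
f(g(s)) = -4*(-4s - 1)^2 + (-6)*(-4s - 1) + (-4)
(-4s - 1)^2 = 16s^2 + 8s + 1
Expand and combine: -64s^2 - 8s - 2


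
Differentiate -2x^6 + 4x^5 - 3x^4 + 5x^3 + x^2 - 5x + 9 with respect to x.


Apply the power rule term by term:
  d/dx(-2x^6) = -12x^5
  d/dx(4x^5) = 20x^4
  d/dx(-3x^4) = -12x^3
  d/dx(5x^3) = 15x^2
  d/dx(x^2) = 2x
  d/dx(-5x) = -5
  d/dx(9) = 0
p'(x) = -12x^5 + 20x^4 - 12x^3 + 15x^2 + 2x - 5


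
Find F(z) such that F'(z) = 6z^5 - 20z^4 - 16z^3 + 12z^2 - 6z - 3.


Reverse power rule on each term:
  ∫ 6z^5 dz = z^6
  ∫ -20z^4 dz = -4z^5
  ∫ -16z^3 dz = -4z^4
  ∫ 12z^2 dz = 4z^3
  ∫ -6z dz = -3z^2
  ∫ -3 dz = -3z
F(z) = z^6 - 4z^5 - 4z^4 + 4z^3 - 3z^2 - 3z + C


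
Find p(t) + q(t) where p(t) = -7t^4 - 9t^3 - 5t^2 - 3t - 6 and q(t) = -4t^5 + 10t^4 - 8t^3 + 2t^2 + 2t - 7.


Align terms by degree and add:
  -7t^4 - 9t^3 - 5t^2 - 3t - 6
  -4t^5 + 10t^4 - 8t^3 + 2t^2 + 2t - 7
= -4t^5 + 3t^4 - 17t^3 - 3t^2 - t - 13


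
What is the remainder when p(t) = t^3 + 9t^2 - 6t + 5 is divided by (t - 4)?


By the Remainder Theorem, the remainder equals p(4):
  1*(4)^3 = 64
  9*(4)^2 = 144
  -6*(4)^1 = -24
  constant: 5
Sum: 64 + 144 - 24 + 5 = 189


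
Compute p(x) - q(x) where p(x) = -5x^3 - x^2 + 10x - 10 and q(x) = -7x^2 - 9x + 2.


Distribute the minus sign:
  (-5x^3 - x^2 + 10x - 10)
- (-7x^2 - 9x + 2)
Negate second polynomial: 7x^2 + 9x - 2
Add: -5x^3 + 6x^2 + 19x - 12


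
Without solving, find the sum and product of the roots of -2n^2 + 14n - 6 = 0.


For an^2+bn+c=0: sum = -b/a, product = c/a.
a=-2, b=14, c=-6
Sum = -(14)/-2 = 7
Product = (-6)/-2 = 3


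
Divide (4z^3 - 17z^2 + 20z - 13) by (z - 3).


(4z^3 - 17z^2 + 20z - 13) / (z - 3)
Step 1: 4z^2 * (z - 3) = 4z^3 - 12z^2; subtract.
Step 2: -5z * (z - 3) = -5z^2 + 15z; subtract.
Step 3: 5 * (z - 3) = 5z - 15; subtract.
Quotient: 4z^2 - 5z + 5, Remainder: 2


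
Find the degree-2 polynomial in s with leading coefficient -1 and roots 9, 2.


p(s) = -(s - 9)(s - 2)
Expand: -s^2 + 11s - 18


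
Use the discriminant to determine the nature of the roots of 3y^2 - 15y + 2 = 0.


D = b^2 - 4ac = (-15)^2 - 4(3)(2) = 225 - 24 = 201
Since D > 0: two distinct irrational roots


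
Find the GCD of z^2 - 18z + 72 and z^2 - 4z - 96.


Factor each:
  z^2 - 18z + 72 = (z - 12)(z - 6)
  z^2 - 4z - 96 = (z - 12)(z + 8)
Common monic factor: z - 12


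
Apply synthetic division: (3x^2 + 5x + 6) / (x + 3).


Synthetic division with c = -3. Coefficients: 3, 5, 6
Bring down 3.
  3 * -3 = -9; -9 + 5 = -4
  -4 * -3 = 12; 12 + 6 = 18
Quotient: 3x - 4, Remainder: 18


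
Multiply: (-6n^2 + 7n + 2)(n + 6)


Distribute each term of the first polynomial:
  (-6n^2)(n + 6) = -6n^3 - 36n^2
  (7n)(n + 6) = 7n^2 + 42n
  (2)(n + 6) = 2n + 12
Sum: -6n^3 - 29n^2 + 44n + 12


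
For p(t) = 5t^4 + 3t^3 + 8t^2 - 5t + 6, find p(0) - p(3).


p(0) = 6
p(3) = 549
p(0) - p(3) = 6 - 549 = -543


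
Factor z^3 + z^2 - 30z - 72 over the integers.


Try integer roots (divisors of -72). z=-4: p(-4)=0.
Divide out (z + 4): quotient is z^2 - 3z - 18.
Factor the quadratic: (z - 6)(z + 3)
Result: (z + 4)(z - 6)(z + 3)


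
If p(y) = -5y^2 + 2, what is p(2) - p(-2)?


p(2) = -18
p(-2) = -18
p(2) - p(-2) = -18 + 18 = 0


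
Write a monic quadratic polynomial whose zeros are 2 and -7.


p(n) = (n - 2)(n + 7)
Expand: n^2 + 5n - 14


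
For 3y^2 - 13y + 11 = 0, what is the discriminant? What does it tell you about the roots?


D = b^2 - 4ac = (-13)^2 - 4(3)(11) = 169 - 132 = 37
Since D > 0: two distinct irrational roots


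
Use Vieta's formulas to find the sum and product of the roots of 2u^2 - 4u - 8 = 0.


For au^2+bu+c=0: sum = -b/a, product = c/a.
a=2, b=-4, c=-8
Sum = -(-4)/2 = 2
Product = (-8)/2 = -4


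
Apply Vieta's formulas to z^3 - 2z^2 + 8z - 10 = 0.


Monic cubic z^3+bz^2+cz+d=0: sum=-b, pairwise sum=c, product=-d.
b=-2, c=8, d=-10
r1+r2+r3 = 2
r1r2+r1r3+r2r3 = 8
r1r2r3 = 10


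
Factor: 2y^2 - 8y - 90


Roots satisfy r1 + r2 = -b/a = 4 and r1*r2 = c/a = -45.
So r1 = -5, r2 = 9.
2y^2 - 8y - 90 = 2(y - r1)(y - r2) = 2(y + 5)(y - 9)


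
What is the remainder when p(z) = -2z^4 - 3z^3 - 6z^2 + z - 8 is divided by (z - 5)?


By the Remainder Theorem, the remainder equals p(5):
  -2*(5)^4 = -1250
  -3*(5)^3 = -375
  -6*(5)^2 = -150
  1*(5)^1 = 5
  constant: -8
Sum: -1250 - 375 - 150 + 5 - 8 = -1778


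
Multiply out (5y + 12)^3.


Expand (5y + 12)^3 by repeated multiplication:
  (5y + 12)^2 = 25y^2 + 120y + 144
= 125y^3 + 900y^2 + 2160y + 1728


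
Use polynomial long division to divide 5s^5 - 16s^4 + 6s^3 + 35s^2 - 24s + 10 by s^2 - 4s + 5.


(5s^5 - 16s^4 + 6s^3 + 35s^2 - 24s + 10) / (s^2 - 4s + 5)
Step 1: 5s^3 * (s^2 - 4s + 5) = 5s^5 - 20s^4 + 25s^3; subtract.
Step 2: 4s^2 * (s^2 - 4s + 5) = 4s^4 - 16s^3 + 20s^2; subtract.
Step 3: -3s * (s^2 - 4s + 5) = -3s^3 + 12s^2 - 15s; subtract.
Step 4: 3 * (s^2 - 4s + 5) = 3s^2 - 12s + 15; subtract.
Quotient: 5s^3 + 4s^2 - 3s + 3, Remainder: 3s - 5


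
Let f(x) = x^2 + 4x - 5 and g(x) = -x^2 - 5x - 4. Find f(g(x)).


Substitute g(x) into f:
f(g(x)) = 1*(-x^2 - 5x - 4)^2 + 4*(-x^2 - 5x - 4) + (-5)
(-x^2 - 5x - 4)^2 = x^4 + 10x^3 + 33x^2 + 40x + 16
Expand and combine: x^4 + 10x^3 + 29x^2 + 20x - 5


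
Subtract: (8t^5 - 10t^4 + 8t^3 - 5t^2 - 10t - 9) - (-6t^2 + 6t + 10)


Distribute the minus sign:
  (8t^5 - 10t^4 + 8t^3 - 5t^2 - 10t - 9)
- (-6t^2 + 6t + 10)
Negate second polynomial: 6t^2 - 6t - 10
Add: 8t^5 - 10t^4 + 8t^3 + t^2 - 16t - 19


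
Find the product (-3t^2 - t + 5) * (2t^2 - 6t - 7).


Distribute each term of the first polynomial:
  (-3t^2)(2t^2 - 6t - 7) = -6t^4 + 18t^3 + 21t^2
  (-t)(2t^2 - 6t - 7) = -2t^3 + 6t^2 + 7t
  (5)(2t^2 - 6t - 7) = 10t^2 - 30t - 35
Sum: -6t^4 + 16t^3 + 37t^2 - 23t - 35


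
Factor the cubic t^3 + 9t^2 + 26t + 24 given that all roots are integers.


Try integer roots (divisors of 24). t=-3: p(-3)=0.
Divide out (t + 3): quotient is t^2 + 6t + 8.
Factor the quadratic: (t + 4)(t + 2)
Result: (t + 3)(t + 4)(t + 2)


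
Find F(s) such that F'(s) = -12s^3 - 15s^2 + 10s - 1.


Reverse power rule on each term:
  ∫ -12s^3 ds = -3s^4
  ∫ -15s^2 ds = -5s^3
  ∫ 10s ds = 5s^2
  ∫ -1 ds = -s
F(s) = -3s^4 - 5s^3 + 5s^2 - s + C


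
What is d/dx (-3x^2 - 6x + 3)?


Apply the power rule term by term:
  d/dx(-3x^2) = -6x
  d/dx(-6x) = -6
  d/dx(3) = 0
p'(x) = -6x - 6


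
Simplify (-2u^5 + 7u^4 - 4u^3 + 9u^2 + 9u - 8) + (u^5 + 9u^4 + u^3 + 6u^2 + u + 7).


Align terms by degree and add:
  -2u^5 + 7u^4 - 4u^3 + 9u^2 + 9u - 8
+ u^5 + 9u^4 + u^3 + 6u^2 + u + 7
= -u^5 + 16u^4 - 3u^3 + 15u^2 + 10u - 1


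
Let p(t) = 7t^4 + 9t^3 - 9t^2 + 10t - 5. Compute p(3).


Using direct substitution:
  7 * (3)^4 = 567
  9 * (3)^3 = 243
  -9 * (3)^2 = -81
  10 * (3)^1 = 30
  constant: -5
Sum = 567 + 243 - 81 + 30 - 5 = 754


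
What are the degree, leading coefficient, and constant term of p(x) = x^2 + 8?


Highest power of x is 2, with coefficient 1. Constant term is 8.
Degree = 2, leading coefficient = 1, constant term = 8


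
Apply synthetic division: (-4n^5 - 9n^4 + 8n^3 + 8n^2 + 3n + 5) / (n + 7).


Synthetic division with c = -7. Coefficients: -4, -9, 8, 8, 3, 5
Bring down -4.
  -4 * -7 = 28; 28 - 9 = 19
  19 * -7 = -133; -133 + 8 = -125
  -125 * -7 = 875; 875 + 8 = 883
  883 * -7 = -6181; -6181 + 3 = -6178
  -6178 * -7 = 43246; 43246 + 5 = 43251
Quotient: -4n^4 + 19n^3 - 125n^2 + 883n - 6178, Remainder: 43251


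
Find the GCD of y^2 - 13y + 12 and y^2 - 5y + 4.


Factor each:
  y^2 - 13y + 12 = (y - 1)(y - 12)
  y^2 - 5y + 4 = (y - 1)(y - 4)
Common monic factor: y - 1


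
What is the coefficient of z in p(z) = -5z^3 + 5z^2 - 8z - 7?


Read off the coefficient of z: -8


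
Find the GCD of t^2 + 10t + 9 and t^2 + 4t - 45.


Factor each:
  t^2 + 10t + 9 = (t + 9)(t + 1)
  t^2 + 4t - 45 = (t + 9)(t - 5)
Common monic factor: t + 9


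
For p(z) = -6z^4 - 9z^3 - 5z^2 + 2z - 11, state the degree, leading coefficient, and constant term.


Highest power of z is 4, with coefficient -6. Constant term is -11.
Degree = 4, leading coefficient = -6, constant term = -11


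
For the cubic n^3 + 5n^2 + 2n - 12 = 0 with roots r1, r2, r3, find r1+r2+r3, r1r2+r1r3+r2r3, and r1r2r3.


Monic cubic n^3+bn^2+cn+d=0: sum=-b, pairwise sum=c, product=-d.
b=5, c=2, d=-12
r1+r2+r3 = -5
r1r2+r1r3+r2r3 = 2
r1r2r3 = 12


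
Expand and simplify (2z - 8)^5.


Expand (2z - 8)^5 by repeated multiplication:
  (2z - 8)^2 = 4z^2 - 32z + 64
  (2z - 8)^3 = 8z^3 - 96z^2 + 384z - 512
  (2z - 8)^4 = 16z^4 - 256z^3 + 1536z^2 - 4096z + 4096
= 32z^5 - 640z^4 + 5120z^3 - 20480z^2 + 40960z - 32768


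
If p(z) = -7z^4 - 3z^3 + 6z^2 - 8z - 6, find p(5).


Using direct substitution:
  -7 * (5)^4 = -4375
  -3 * (5)^3 = -375
  6 * (5)^2 = 150
  -8 * (5)^1 = -40
  constant: -6
Sum = -4375 - 375 + 150 - 40 - 6 = -4646
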